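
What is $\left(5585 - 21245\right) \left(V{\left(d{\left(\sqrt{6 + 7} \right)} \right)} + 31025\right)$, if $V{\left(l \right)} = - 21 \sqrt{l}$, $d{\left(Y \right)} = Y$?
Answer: $-485851500 + 328860 \sqrt[4]{13} \approx -4.8523 \cdot 10^{8}$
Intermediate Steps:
$\left(5585 - 21245\right) \left(V{\left(d{\left(\sqrt{6 + 7} \right)} \right)} + 31025\right) = \left(5585 - 21245\right) \left(- 21 \sqrt{\sqrt{6 + 7}} + 31025\right) = - 15660 \left(- 21 \sqrt{\sqrt{13}} + 31025\right) = - 15660 \left(- 21 \sqrt[4]{13} + 31025\right) = - 15660 \left(31025 - 21 \sqrt[4]{13}\right) = -485851500 + 328860 \sqrt[4]{13}$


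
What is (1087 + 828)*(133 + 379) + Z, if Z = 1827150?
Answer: 2807630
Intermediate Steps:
(1087 + 828)*(133 + 379) + Z = (1087 + 828)*(133 + 379) + 1827150 = 1915*512 + 1827150 = 980480 + 1827150 = 2807630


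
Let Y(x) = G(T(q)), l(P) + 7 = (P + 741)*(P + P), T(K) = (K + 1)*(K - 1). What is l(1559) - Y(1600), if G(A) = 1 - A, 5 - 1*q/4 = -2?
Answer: 7172175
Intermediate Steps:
q = 28 (q = 20 - 4*(-2) = 20 + 8 = 28)
T(K) = (1 + K)*(-1 + K)
l(P) = -7 + 2*P*(741 + P) (l(P) = -7 + (P + 741)*(P + P) = -7 + (741 + P)*(2*P) = -7 + 2*P*(741 + P))
Y(x) = -782 (Y(x) = 1 - (-1 + 28²) = 1 - (-1 + 784) = 1 - 1*783 = 1 - 783 = -782)
l(1559) - Y(1600) = (-7 + 2*1559² + 1482*1559) - 1*(-782) = (-7 + 2*2430481 + 2310438) + 782 = (-7 + 4860962 + 2310438) + 782 = 7171393 + 782 = 7172175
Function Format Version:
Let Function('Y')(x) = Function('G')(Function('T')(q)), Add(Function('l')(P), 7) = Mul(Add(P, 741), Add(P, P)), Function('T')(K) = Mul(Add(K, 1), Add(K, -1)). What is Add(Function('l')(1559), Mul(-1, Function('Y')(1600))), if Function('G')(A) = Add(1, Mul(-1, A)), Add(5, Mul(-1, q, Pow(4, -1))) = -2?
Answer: 7172175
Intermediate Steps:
q = 28 (q = Add(20, Mul(-4, -2)) = Add(20, 8) = 28)
Function('T')(K) = Mul(Add(1, K), Add(-1, K))
Function('l')(P) = Add(-7, Mul(2, P, Add(741, P))) (Function('l')(P) = Add(-7, Mul(Add(P, 741), Add(P, P))) = Add(-7, Mul(Add(741, P), Mul(2, P))) = Add(-7, Mul(2, P, Add(741, P))))
Function('Y')(x) = -782 (Function('Y')(x) = Add(1, Mul(-1, Add(-1, Pow(28, 2)))) = Add(1, Mul(-1, Add(-1, 784))) = Add(1, Mul(-1, 783)) = Add(1, -783) = -782)
Add(Function('l')(1559), Mul(-1, Function('Y')(1600))) = Add(Add(-7, Mul(2, Pow(1559, 2)), Mul(1482, 1559)), Mul(-1, -782)) = Add(Add(-7, Mul(2, 2430481), 2310438), 782) = Add(Add(-7, 4860962, 2310438), 782) = Add(7171393, 782) = 7172175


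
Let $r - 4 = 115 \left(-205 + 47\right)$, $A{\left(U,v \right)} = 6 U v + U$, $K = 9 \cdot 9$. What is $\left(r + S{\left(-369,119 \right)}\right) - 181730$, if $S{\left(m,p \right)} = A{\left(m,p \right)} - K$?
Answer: $-463812$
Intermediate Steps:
$K = 81$
$A{\left(U,v \right)} = U + 6 U v$ ($A{\left(U,v \right)} = 6 U v + U = U + 6 U v$)
$S{\left(m,p \right)} = -81 + m \left(1 + 6 p\right)$ ($S{\left(m,p \right)} = m \left(1 + 6 p\right) - 81 = -81 + m \left(1 + 6 p\right)$)
$r = -18166$ ($r = 4 + 115 \left(-205 + 47\right) = 4 + 115 \left(-158\right) = 4 - 18170 = -18166$)
$\left(r + S{\left(-369,119 \right)}\right) - 181730 = \left(-18166 - \left(81 + 369 \left(1 + 6 \cdot 119\right)\right)\right) - 181730 = \left(-18166 - \left(81 + 369 \left(1 + 714\right)\right)\right) - 181730 = \left(-18166 - 263916\right) - 181730 = -282082 - 181730 = -463812$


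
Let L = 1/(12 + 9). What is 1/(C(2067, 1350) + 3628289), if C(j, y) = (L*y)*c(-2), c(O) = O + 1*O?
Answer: 7/25396223 ≈ 2.7563e-7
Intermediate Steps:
c(O) = 2*O (c(O) = O + O = 2*O)
L = 1/21 ≈ 0.047619
C(j, y) = -4*y/21 (C(j, y) = (y/21)*(2*(-2)) = (y/21)*(-4) = -4*y/21)
1/(C(2067, 1350) + 3628289) = 1/(-4/21*1350 + 3628289) = 1/(-1800/7 + 3628289) = 1/(25396223/7) = 7/25396223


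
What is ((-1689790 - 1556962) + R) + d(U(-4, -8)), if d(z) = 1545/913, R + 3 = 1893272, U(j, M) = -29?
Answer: -1235728434/913 ≈ -1.3535e+6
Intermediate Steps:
R = 1893269 (R = -3 + 1893272 = 1893269)
d(z) = 1545/913 (d(z) = 1545*(1/913) = 1545/913)
((-1689790 - 1556962) + R) + d(U(-4, -8)) = ((-1689790 - 1556962) + 1893269) + 1545/913 = (-3246752 + 1893269) + 1545/913 = -1353483 + 1545/913 = -1235728434/913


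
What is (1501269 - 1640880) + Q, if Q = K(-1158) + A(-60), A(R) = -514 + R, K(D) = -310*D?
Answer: 218795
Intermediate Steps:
Q = 358406 (Q = -310*(-1158) + (-514 - 60) = 358980 - 574 = 358406)
(1501269 - 1640880) + Q = (1501269 - 1640880) + 358406 = -139611 + 358406 = 218795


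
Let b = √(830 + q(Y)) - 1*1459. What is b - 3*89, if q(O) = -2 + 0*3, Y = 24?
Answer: -1726 + 6*√23 ≈ -1697.2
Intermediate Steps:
q(O) = -2 (q(O) = -2 + 0 = -2)
b = -1459 + 6*√23 (b = √(830 - 2) - 1*1459 = √828 - 1459 = 6*√23 - 1459 = -1459 + 6*√23 ≈ -1430.2)
b - 3*89 = (-1459 + 6*√23) - 3*89 = (-1459 + 6*√23) - 1*267 = (-1459 + 6*√23) - 267 = -1726 + 6*√23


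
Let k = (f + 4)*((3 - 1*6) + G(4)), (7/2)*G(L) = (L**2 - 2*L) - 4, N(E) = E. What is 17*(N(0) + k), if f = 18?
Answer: -4862/7 ≈ -694.57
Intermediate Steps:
G(L) = -8/7 - 4*L/7 + 2*L**2/7 (G(L) = 2*((L**2 - 2*L) - 4)/7 = 2*(-4 + L**2 - 2*L)/7 = -8/7 - 4*L/7 + 2*L**2/7)
k = -286/7 (k = (18 + 4)*((3 - 1*6) + (-8/7 - 4/7*4 + (2/7)*4**2)) = 22*((3 - 6) + (-8/7 - 16/7 + (2/7)*16)) = 22*(-3 + (-8/7 - 16/7 + 32/7)) = 22*(-3 + 8/7) = 22*(-13/7) = -286/7 ≈ -40.857)
17*(N(0) + k) = 17*(0 - 286/7) = 17*(-286/7) = -4862/7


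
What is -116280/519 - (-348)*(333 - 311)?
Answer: 1285728/173 ≈ 7432.0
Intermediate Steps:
-116280/519 - (-348)*(333 - 311) = -116280/519 - (-348)*22 = -285*136/173 - 1*(-7656) = -38760/173 + 7656 = 1285728/173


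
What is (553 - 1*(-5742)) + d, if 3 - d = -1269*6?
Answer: 13912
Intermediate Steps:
d = 7617 (d = 3 - (-1269)*6 = 3 - 1*(-7614) = 3 + 7614 = 7617)
(553 - 1*(-5742)) + d = (553 - 1*(-5742)) + 7617 = (553 + 5742) + 7617 = 6295 + 7617 = 13912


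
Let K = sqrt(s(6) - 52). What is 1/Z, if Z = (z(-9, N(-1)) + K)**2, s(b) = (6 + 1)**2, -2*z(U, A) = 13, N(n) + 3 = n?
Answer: 4/(13 - 2*I*sqrt(3))**2 ≈ 0.019169 + 0.010997*I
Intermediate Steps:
N(n) = -3 + n
z(U, A) = -13/2 (z(U, A) = -1/2*13 = -13/2)
s(b) = 49 (s(b) = 7**2 = 49)
K = I*sqrt(3) (K = sqrt(49 - 52) = sqrt(-3) = I*sqrt(3) ≈ 1.732*I)
Z = (-13/2 + I*sqrt(3))**2 ≈ 39.25 - 22.517*I
1/Z = 1/(157/4 - 13*I*sqrt(3))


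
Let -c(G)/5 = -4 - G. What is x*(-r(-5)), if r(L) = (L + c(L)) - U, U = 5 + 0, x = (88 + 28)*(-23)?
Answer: -40020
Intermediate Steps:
c(G) = 20 + 5*G (c(G) = -5*(-4 - G) = 20 + 5*G)
x = -2668 (x = 116*(-23) = -2668)
U = 5
r(L) = 15 + 6*L (r(L) = (L + (20 + 5*L)) - 1*5 = (20 + 6*L) - 5 = 15 + 6*L)
x*(-r(-5)) = -(-2668)*(15 + 6*(-5)) = -(-2668)*(15 - 30) = -(-2668)*(-15) = -2668*15 = -40020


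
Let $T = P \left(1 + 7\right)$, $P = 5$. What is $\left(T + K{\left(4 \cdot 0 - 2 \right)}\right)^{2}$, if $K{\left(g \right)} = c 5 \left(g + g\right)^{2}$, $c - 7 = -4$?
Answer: $78400$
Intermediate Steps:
$c = 3$ ($c = 7 - 4 = 3$)
$K{\left(g \right)} = 60 g^{2}$ ($K{\left(g \right)} = 3 \cdot 5 \left(g + g\right)^{2} = 15 \left(2 g\right)^{2} = 15 \cdot 4 g^{2} = 60 g^{2}$)
$T = 40$ ($T = 5 \left(1 + 7\right) = 5 \cdot 8 = 40$)
$\left(T + K{\left(4 \cdot 0 - 2 \right)}\right)^{2} = \left(40 + 60 \left(4 \cdot 0 - 2\right)^{2}\right)^{2} = \left(40 + 60 \left(0 - 2\right)^{2}\right)^{2} = \left(40 + 60 \left(-2\right)^{2}\right)^{2} = \left(40 + 60 \cdot 4\right)^{2} = \left(40 + 240\right)^{2} = 280^{2} = 78400$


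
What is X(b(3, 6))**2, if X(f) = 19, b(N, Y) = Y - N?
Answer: 361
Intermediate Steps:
X(b(3, 6))**2 = 19**2 = 361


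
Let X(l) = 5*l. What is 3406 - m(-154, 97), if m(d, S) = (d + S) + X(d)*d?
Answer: -115117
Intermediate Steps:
m(d, S) = S + d + 5*d² (m(d, S) = (d + S) + (5*d)*d = (S + d) + 5*d² = S + d + 5*d²)
3406 - m(-154, 97) = 3406 - (97 - 154 + 5*(-154)²) = 3406 - (97 - 154 + 5*23716) = 3406 - (97 - 154 + 118580) = 3406 - 1*118523 = 3406 - 118523 = -115117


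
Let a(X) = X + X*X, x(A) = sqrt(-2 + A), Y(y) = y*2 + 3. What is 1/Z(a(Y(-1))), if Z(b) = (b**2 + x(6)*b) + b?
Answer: 1/10 ≈ 0.10000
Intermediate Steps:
Y(y) = 3 + 2*y (Y(y) = 2*y + 3 = 3 + 2*y)
a(X) = X + X**2
Z(b) = b**2 + 3*b (Z(b) = (b**2 + sqrt(-2 + 6)*b) + b = (b**2 + sqrt(4)*b) + b = (b**2 + 2*b) + b = b**2 + 3*b)
1/Z(a(Y(-1))) = 1/(((3 + 2*(-1))*(1 + (3 + 2*(-1))))*(3 + (3 + 2*(-1))*(1 + (3 + 2*(-1))))) = 1/(((3 - 2)*(1 + (3 - 2)))*(3 + (3 - 2)*(1 + (3 - 2)))) = 1/((1*(1 + 1))*(3 + 1*(1 + 1))) = 1/((1*2)*(3 + 1*2)) = 1/(2*(3 + 2)) = 1/(2*5) = 1/10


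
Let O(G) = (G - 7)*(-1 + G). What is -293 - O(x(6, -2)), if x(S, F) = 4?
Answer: -284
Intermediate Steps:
O(G) = (-1 + G)*(-7 + G) (O(G) = (-7 + G)*(-1 + G) = (-1 + G)*(-7 + G))
-293 - O(x(6, -2)) = -293 - (7 + 4**2 - 8*4) = -293 - (7 + 16 - 32) = -293 - 1*(-9) = -293 + 9 = -284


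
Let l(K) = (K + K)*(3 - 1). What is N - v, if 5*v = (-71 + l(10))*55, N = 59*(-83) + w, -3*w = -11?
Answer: -13657/3 ≈ -4552.3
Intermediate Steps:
w = 11/3 (w = -⅓*(-11) = 11/3 ≈ 3.6667)
l(K) = 4*K (l(K) = (2*K)*2 = 4*K)
N = -14680/3 (N = 59*(-83) + 11/3 = -4897 + 11/3 = -14680/3 ≈ -4893.3)
v = -341 (v = ((-71 + 4*10)*55)/5 = ((-71 + 40)*55)/5 = (-31*55)/5 = (⅕)*(-1705) = -341)
N - v = -14680/3 - 1*(-341) = -14680/3 + 341 = -13657/3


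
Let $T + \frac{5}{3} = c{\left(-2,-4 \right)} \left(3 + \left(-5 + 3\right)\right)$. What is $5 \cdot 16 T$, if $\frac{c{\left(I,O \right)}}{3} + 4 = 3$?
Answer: $- \frac{1120}{3} \approx -373.33$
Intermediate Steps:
$c{\left(I,O \right)} = -3$ ($c{\left(I,O \right)} = -12 + 3 \cdot 3 = -12 + 9 = -3$)
$T = - \frac{14}{3}$ ($T = - \frac{5}{3} - 3 \left(3 + \left(-5 + 3\right)\right) = - \frac{5}{3} - 3 \left(3 - 2\right) = - \frac{5}{3} - 3 = - \frac{14}{3} \approx -4.6667$)
$5 \cdot 16 T = 5 \cdot 16 \left(- \frac{14}{3}\right) = 80 \left(- \frac{14}{3}\right) = - \frac{1120}{3}$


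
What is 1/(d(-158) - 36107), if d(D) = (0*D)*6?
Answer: -1/36107 ≈ -2.7695e-5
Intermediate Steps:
d(D) = 0 (d(D) = 0*6 = 0)
1/(d(-158) - 36107) = 1/(0 - 36107) = 1/(-36107) = -1/36107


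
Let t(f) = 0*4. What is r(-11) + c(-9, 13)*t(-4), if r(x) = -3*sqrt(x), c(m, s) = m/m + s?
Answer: -3*I*sqrt(11) ≈ -9.9499*I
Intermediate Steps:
t(f) = 0
c(m, s) = 1 + s
r(-11) + c(-9, 13)*t(-4) = -3*I*sqrt(11) + (1 + 13)*0 = -3*I*sqrt(11) + 14*0 = -3*I*sqrt(11) + 0 = -3*I*sqrt(11)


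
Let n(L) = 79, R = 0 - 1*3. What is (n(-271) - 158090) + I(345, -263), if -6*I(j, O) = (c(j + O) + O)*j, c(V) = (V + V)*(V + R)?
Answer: -1775717/2 ≈ -8.8786e+5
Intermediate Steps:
R = -3 (R = 0 - 3 = -3)
c(V) = 2*V*(-3 + V) (c(V) = (V + V)*(V - 3) = (2*V)*(-3 + V) = 2*V*(-3 + V))
I(j, O) = -j*(O + 2*(O + j)*(-3 + O + j))/6 (I(j, O) = -(2*(j + O)*(-3 + (j + O)) + O)*j/6 = -(2*(O + j)*(-3 + (O + j)) + O)*j/6 = -(2*(O + j)*(-3 + O + j) + O)*j/6 = -(O + 2*(O + j)*(-3 + O + j))*j/6 = -j*(O + 2*(O + j)*(-3 + O + j))/6)
(n(-271) - 158090) + I(345, -263) = (79 - 158090) - ⅙*345*(-263 + 2*(-263 + 345)*(-3 - 263 + 345)) = -158011 - ⅙*345*(-263 + 2*82*79) = -158011 - ⅙*345*(-263 + 12956) = -158011 - ⅙*345*12693 = -158011 - 1459695/2 = -1775717/2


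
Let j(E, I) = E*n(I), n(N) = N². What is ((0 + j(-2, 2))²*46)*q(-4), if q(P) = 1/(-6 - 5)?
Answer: -2944/11 ≈ -267.64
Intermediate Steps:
q(P) = -1/11 (q(P) = 1/(-11) = -1/11)
j(E, I) = E*I²
((0 + j(-2, 2))²*46)*q(-4) = ((0 - 2*2²)²*46)*(-1/11) = ((0 - 2*4)²*46)*(-1/11) = ((0 - 8)²*46)*(-1/11) = ((-8)²*46)*(-1/11) = (64*46)*(-1/11) = 2944*(-1/11) = -2944/11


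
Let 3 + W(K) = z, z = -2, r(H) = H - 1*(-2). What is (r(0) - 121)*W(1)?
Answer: 595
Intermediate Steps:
r(H) = 2 + H (r(H) = H + 2 = 2 + H)
W(K) = -5 (W(K) = -3 - 2 = -5)
(r(0) - 121)*W(1) = ((2 + 0) - 121)*(-5) = (2 - 121)*(-5) = -119*(-5) = 595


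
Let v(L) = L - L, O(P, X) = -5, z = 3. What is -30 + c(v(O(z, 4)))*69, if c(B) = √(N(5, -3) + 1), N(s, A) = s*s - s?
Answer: -30 + 69*√21 ≈ 286.20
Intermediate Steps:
v(L) = 0
N(s, A) = s² - s
c(B) = √21 (c(B) = √(5*(-1 + 5) + 1) = √(5*4 + 1) = √(20 + 1) = √21)
-30 + c(v(O(z, 4)))*69 = -30 + √21*69 = -30 + 69*√21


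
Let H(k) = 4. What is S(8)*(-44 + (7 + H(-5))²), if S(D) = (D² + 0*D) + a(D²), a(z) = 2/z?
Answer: 157773/32 ≈ 4930.4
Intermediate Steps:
S(D) = D² + 2/D² (S(D) = (D² + 0*D) + 2/(D²) = (D² + 0) + 2/D² = D² + 2/D²)
S(8)*(-44 + (7 + H(-5))²) = ((2 + 8⁴)/8²)*(-44 + (7 + 4)²) = ((2 + 4096)/64)*(-44 + 11²) = ((1/64)*4098)*(-44 + 121) = (2049/32)*77 = 157773/32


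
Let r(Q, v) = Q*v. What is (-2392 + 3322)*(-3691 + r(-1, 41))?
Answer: -3470760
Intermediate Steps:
(-2392 + 3322)*(-3691 + r(-1, 41)) = (-2392 + 3322)*(-3691 - 1*41) = 930*(-3691 - 41) = 930*(-3732) = -3470760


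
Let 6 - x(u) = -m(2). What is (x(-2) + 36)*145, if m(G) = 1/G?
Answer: 12325/2 ≈ 6162.5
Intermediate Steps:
m(G) = 1/G
x(u) = 13/2 (x(u) = 6 - (-1)/2 = 6 - 1*(-½) = 6 + ½ = 13/2)
(x(-2) + 36)*145 = (13/2 + 36)*145 = (85/2)*145 = 12325/2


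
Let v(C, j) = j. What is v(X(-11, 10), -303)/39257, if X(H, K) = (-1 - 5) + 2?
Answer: -303/39257 ≈ -0.0077184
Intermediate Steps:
X(H, K) = -4 (X(H, K) = -6 + 2 = -4)
v(X(-11, 10), -303)/39257 = -303/39257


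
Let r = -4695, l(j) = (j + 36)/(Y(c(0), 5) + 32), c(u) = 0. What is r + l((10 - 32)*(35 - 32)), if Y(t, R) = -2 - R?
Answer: -23481/5 ≈ -4696.2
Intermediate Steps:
l(j) = 36/25 + j/25 (l(j) = (j + 36)/((-2 - 1*5) + 32) = (36 + j)/((-2 - 5) + 32) = (36 + j)/(-7 + 32) = (36 + j)/25 = (36 + j)*(1/25) = 36/25 + j/25)
r + l((10 - 32)*(35 - 32)) = -4695 + (36/25 + ((10 - 32)*(35 - 32))/25) = -4695 + (36/25 + (-22*3)/25) = -4695 + (36/25 + (1/25)*(-66)) = -4695 + (36/25 - 66/25) = -4695 - 6/5 = -23481/5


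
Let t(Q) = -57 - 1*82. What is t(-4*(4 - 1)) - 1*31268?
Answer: -31407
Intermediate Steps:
t(Q) = -139 (t(Q) = -57 - 82 = -139)
t(-4*(4 - 1)) - 1*31268 = -139 - 1*31268 = -139 - 31268 = -31407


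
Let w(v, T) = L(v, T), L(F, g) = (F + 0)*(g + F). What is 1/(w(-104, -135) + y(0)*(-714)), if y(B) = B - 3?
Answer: 1/26998 ≈ 3.7040e-5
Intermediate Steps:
y(B) = -3 + B
L(F, g) = F*(F + g)
w(v, T) = v*(T + v) (w(v, T) = v*(v + T) = v*(T + v))
1/(w(-104, -135) + y(0)*(-714)) = 1/(-104*(-135 - 104) + (-3 + 0)*(-714)) = 1/(-104*(-239) - 3*(-714)) = 1/(24856 + 2142) = 1/26998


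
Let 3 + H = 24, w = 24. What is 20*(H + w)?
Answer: 900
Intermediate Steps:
H = 21 (H = -3 + 24 = 21)
20*(H + w) = 20*(21 + 24) = 20*45 = 900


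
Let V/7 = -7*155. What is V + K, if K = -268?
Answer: -7863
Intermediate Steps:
V = -7595 (V = 7*(-7*155) = 7*(-1085) = -7595)
V + K = -7595 - 268 = -7863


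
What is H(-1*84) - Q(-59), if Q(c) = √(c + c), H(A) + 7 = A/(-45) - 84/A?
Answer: -62/15 - I*√118 ≈ -4.1333 - 10.863*I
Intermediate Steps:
H(A) = -7 - 84/A - A/45 (H(A) = -7 + (A/(-45) - 84/A) = -7 + (A*(-1/45) - 84/A) = -7 + (-A/45 - 84/A) = -7 + (-84/A - A/45) = -7 - 84/A - A/45)
Q(c) = √2*√c (Q(c) = √(2*c) = √2*√c)
H(-1*84) - Q(-59) = (-7 - 84/((-1*84)) - (-1)*84/45) - √2*√(-59) = (-7 - 84/(-84) - 1/45*(-84)) - √2*I*√59 = (-7 - 84*(-1/84) + 28/15) - I*√118 = (-7 + 1 + 28/15) - I*√118 = -62/15 - I*√118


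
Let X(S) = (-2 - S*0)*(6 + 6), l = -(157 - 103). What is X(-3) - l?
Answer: 30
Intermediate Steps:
l = -54 (l = -1*54 = -54)
X(S) = -24 (X(S) = (-2 - 1*0)*12 = (-2 + 0)*12 = -2*12 = -24)
X(-3) - l = -24 - 1*(-54) = -24 + 54 = 30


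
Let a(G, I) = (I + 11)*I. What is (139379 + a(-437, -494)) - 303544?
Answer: 74437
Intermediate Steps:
a(G, I) = I*(11 + I) (a(G, I) = (11 + I)*I = I*(11 + I))
(139379 + a(-437, -494)) - 303544 = (139379 - 494*(11 - 494)) - 303544 = (139379 - 494*(-483)) - 303544 = (139379 + 238602) - 303544 = 377981 - 303544 = 74437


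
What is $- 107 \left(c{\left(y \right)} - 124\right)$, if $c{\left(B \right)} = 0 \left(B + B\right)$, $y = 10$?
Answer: $13268$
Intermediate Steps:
$c{\left(B \right)} = 0$ ($c{\left(B \right)} = 0 \cdot 2 B = 0$)
$- 107 \left(c{\left(y \right)} - 124\right) = - 107 \left(0 - 124\right) = \left(-107\right) \left(-124\right) = 13268$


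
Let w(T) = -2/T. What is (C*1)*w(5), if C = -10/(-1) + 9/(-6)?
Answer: -17/5 ≈ -3.4000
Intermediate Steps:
C = 17/2 (C = -10*(-1) + 9*(-⅙) = 10 - 3/2 = 17/2 ≈ 8.5000)
(C*1)*w(5) = ((17/2)*1)*(-2/5) = 17*(-2*⅕)/2 = (17/2)*(-⅖) = -17/5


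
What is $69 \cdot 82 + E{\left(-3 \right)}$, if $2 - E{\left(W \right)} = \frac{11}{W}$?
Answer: $\frac{16991}{3} \approx 5663.7$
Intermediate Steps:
$E{\left(W \right)} = 2 - \frac{11}{W}$
$69 \cdot 82 + E{\left(-3 \right)} = 69 \cdot 82 - \left(-2 + \frac{11}{-3}\right) = 5658 + \left(2 - - \frac{11}{3}\right) = 5658 + \left(2 + \frac{11}{3}\right) = 5658 + \frac{17}{3} = \frac{16991}{3}$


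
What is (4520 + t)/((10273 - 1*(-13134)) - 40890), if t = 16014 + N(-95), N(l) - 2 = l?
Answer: -20441/17483 ≈ -1.1692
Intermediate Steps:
N(l) = 2 + l
t = 15921 (t = 16014 + (2 - 95) = 16014 - 93 = 15921)
(4520 + t)/((10273 - 1*(-13134)) - 40890) = (4520 + 15921)/((10273 - 1*(-13134)) - 40890) = 20441/((10273 + 13134) - 40890) = 20441/(23407 - 40890) = 20441/(-17483) = 20441*(-1/17483) = -20441/17483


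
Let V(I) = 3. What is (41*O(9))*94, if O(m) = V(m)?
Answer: 11562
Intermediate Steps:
O(m) = 3
(41*O(9))*94 = (41*3)*94 = 123*94 = 11562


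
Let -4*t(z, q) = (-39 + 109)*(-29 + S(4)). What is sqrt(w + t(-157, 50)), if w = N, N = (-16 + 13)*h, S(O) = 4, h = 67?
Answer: sqrt(946)/2 ≈ 15.379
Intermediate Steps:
N = -201 (N = (-16 + 13)*67 = -3*67 = -201)
w = -201
t(z, q) = 875/2 (t(z, q) = -(-39 + 109)*(-29 + 4)/4 = -35*(-25)/2 = -1/4*(-1750) = 875/2)
sqrt(w + t(-157, 50)) = sqrt(-201 + 875/2) = sqrt(473/2) = sqrt(946)/2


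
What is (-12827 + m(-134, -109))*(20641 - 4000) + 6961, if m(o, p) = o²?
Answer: 85358650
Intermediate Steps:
(-12827 + m(-134, -109))*(20641 - 4000) + 6961 = (-12827 + (-134)²)*(20641 - 4000) + 6961 = (-12827 + 17956)*16641 + 6961 = 5129*16641 + 6961 = 85351689 + 6961 = 85358650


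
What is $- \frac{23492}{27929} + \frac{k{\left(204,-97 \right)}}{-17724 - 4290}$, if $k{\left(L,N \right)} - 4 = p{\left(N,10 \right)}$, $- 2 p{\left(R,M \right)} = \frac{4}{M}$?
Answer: $- \frac{2586295091}{3074145030} \approx -0.84131$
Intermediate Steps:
$p{\left(R,M \right)} = - \frac{2}{M}$ ($p{\left(R,M \right)} = - \frac{4 \frac{1}{M}}{2} = - \frac{2}{M}$)
$k{\left(L,N \right)} = \frac{19}{5}$ ($k{\left(L,N \right)} = 4 - \frac{2}{10} = 4 - \frac{1}{5} = \frac{19}{5}$)
$- \frac{23492}{27929} + \frac{k{\left(204,-97 \right)}}{-17724 - 4290} = - \frac{23492}{27929} + \frac{19}{5 \left(-17724 - 4290\right)} = \left(-23492\right) \frac{1}{27929} + \frac{19}{5 \left(-17724 - 4290\right)} = - \frac{23492}{27929} + \frac{19}{5 \left(-22014\right)} = - \frac{23492}{27929} + \frac{19}{5} \left(- \frac{1}{22014}\right) = - \frac{23492}{27929} - \frac{19}{110070} = - \frac{2586295091}{3074145030}$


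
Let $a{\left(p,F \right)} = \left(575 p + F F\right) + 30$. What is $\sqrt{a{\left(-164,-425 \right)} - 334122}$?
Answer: $i \sqrt{247767} \approx 497.76 i$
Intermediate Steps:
$a{\left(p,F \right)} = 30 + F^{2} + 575 p$ ($a{\left(p,F \right)} = \left(575 p + F^{2}\right) + 30 = \left(F^{2} + 575 p\right) + 30 = 30 + F^{2} + 575 p$)
$\sqrt{a{\left(-164,-425 \right)} - 334122} = \sqrt{\left(30 + \left(-425\right)^{2} + 575 \left(-164\right)\right) - 334122} = \sqrt{\left(30 + 180625 - 94300\right) - 334122} = \sqrt{86355 - 334122} = \sqrt{-247767} = i \sqrt{247767}$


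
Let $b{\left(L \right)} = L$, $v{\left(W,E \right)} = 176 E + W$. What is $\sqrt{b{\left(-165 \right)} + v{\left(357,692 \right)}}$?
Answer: $8 \sqrt{1906} \approx 349.26$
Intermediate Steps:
$v{\left(W,E \right)} = W + 176 E$
$\sqrt{b{\left(-165 \right)} + v{\left(357,692 \right)}} = \sqrt{-165 + \left(357 + 176 \cdot 692\right)} = \sqrt{-165 + \left(357 + 121792\right)} = \sqrt{-165 + 122149} = \sqrt{121984} = 8 \sqrt{1906}$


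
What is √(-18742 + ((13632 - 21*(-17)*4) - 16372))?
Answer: I*√20054 ≈ 141.61*I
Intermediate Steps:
√(-18742 + ((13632 - 21*(-17)*4) - 16372)) = √(-18742 + ((13632 + 357*4) - 16372)) = √(-18742 + ((13632 + 1428) - 16372)) = √(-18742 + (15060 - 16372)) = √(-18742 - 1312) = √(-20054) = I*√20054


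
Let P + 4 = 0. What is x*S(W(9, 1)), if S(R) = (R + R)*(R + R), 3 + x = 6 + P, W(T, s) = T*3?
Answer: -2916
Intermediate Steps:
W(T, s) = 3*T
P = -4 (P = -4 + 0 = -4)
x = -1 (x = -3 + (6 - 4) = -3 + 2 = -1)
S(R) = 4*R² (S(R) = (2*R)*(2*R) = 4*R²)
x*S(W(9, 1)) = -4*(3*9)² = -4*27² = -4*729 = -1*2916 = -2916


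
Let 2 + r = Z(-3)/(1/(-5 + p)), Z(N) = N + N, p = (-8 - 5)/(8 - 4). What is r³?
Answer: 857375/8 ≈ 1.0717e+5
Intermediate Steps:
p = -13/4 ≈ -3.2500
Z(N) = 2*N
r = 95/2 (r = -2 + (2*(-3))/(1/(-5 - 13/4)) = -2 - 6/(1/(-33/4)) = -2 - 6/(-4/33) = -2 - 6*(-33/4) = -2 + 99/2 = 95/2 ≈ 47.500)
r³ = (95/2)³ = 857375/8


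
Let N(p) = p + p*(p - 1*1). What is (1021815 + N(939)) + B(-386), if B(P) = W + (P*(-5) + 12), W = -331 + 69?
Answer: 1905216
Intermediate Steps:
N(p) = p + p*(-1 + p) (N(p) = p + p*(p - 1) = p + p*(-1 + p))
W = -262
B(P) = -250 - 5*P (B(P) = -262 + (P*(-5) + 12) = -262 + (-5*P + 12) = -262 + (12 - 5*P) = -250 - 5*P)
(1021815 + N(939)) + B(-386) = (1021815 + 939²) + (-250 - 5*(-386)) = (1021815 + 881721) + (-250 + 1930) = 1903536 + 1680 = 1905216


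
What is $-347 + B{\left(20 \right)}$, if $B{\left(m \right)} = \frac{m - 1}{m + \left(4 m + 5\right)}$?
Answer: $- \frac{36416}{105} \approx -346.82$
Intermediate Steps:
$B{\left(m \right)} = \frac{-1 + m}{5 + 5 m}$ ($B{\left(m \right)} = \frac{-1 + m}{m + \left(5 + 4 m\right)} = \frac{-1 + m}{5 + 5 m}$)
$-347 + B{\left(20 \right)} = -347 + \frac{-1 + 20}{5 \left(1 + 20\right)} = -347 + \frac{1}{5} \cdot \frac{1}{21} \cdot 19 = -347 + \frac{19}{105} = - \frac{36416}{105}$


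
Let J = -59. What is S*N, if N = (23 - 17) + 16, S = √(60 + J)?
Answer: 22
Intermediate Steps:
S = 1 (S = √(60 - 59) = √1 = 1)
N = 22 (N = 6 + 16 = 22)
S*N = 1*22 = 22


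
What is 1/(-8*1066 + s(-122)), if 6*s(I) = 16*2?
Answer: -3/25568 ≈ -0.00011733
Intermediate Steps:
s(I) = 16/3 (s(I) = (16*2)/6 = (⅙)*32 = 16/3)
1/(-8*1066 + s(-122)) = 1/(-8*1066 + 16/3) = 1/(-8528 + 16/3) = 1/(-25568/3) = -3/25568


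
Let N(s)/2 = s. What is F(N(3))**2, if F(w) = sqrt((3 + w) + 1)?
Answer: 10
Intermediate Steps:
N(s) = 2*s
F(w) = sqrt(4 + w)
F(N(3))**2 = (sqrt(4 + 2*3))**2 = (sqrt(4 + 6))**2 = (sqrt(10))**2 = 10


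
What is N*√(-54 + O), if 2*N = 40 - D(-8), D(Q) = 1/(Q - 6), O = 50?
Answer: 561*I/14 ≈ 40.071*I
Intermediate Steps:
D(Q) = 1/(-6 + Q)
N = 561/28 (N = (40 - 1/(-6 - 8))/2 = (40 - 1/(-14))/2 = (40 - 1*(-1/14))/2 = (40 + 1/14)/2 = (½)*(561/14) = 561/28 ≈ 20.036)
N*√(-54 + O) = 561*√(-54 + 50)/28 = 561*√(-4)/28 = 561*(2*I)/28 = 561*I/14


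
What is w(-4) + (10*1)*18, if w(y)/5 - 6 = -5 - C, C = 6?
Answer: 155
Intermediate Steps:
w(y) = -25 (w(y) = 30 + 5*(-5 - 1*6) = 30 + 5*(-5 - 6) = 30 + 5*(-11) = 30 - 55 = -25)
w(-4) + (10*1)*18 = -25 + (10*1)*18 = -25 + 10*18 = -25 + 180 = 155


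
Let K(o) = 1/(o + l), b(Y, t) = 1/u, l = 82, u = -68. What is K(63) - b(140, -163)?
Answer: 213/9860 ≈ 0.021602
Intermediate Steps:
b(Y, t) = -1/68 (b(Y, t) = 1/(-68) = -1/68)
K(o) = 1/(82 + o) (K(o) = 1/(o + 82) = 1/(82 + o))
K(63) - b(140, -163) = 1/(82 + 63) - 1*(-1/68) = 1/145 + 1/68 = 213/9860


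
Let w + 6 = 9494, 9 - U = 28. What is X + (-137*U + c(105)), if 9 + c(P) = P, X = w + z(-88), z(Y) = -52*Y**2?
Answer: -390501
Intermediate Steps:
U = -19 (U = 9 - 1*28 = 9 - 28 = -19)
w = 9488 (w = -6 + 9494 = 9488)
X = -393200 (X = 9488 - 52*(-88)**2 = 9488 - 52*7744 = 9488 - 402688 = -393200)
c(P) = -9 + P
X + (-137*U + c(105)) = -393200 + (-137*(-19) + (-9 + 105)) = -393200 + (2603 + 96) = -393200 + 2699 = -390501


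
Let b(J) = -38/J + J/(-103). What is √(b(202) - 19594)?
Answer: I*√2120742482623/10403 ≈ 139.99*I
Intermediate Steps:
b(J) = -38/J - J/103 (b(J) = -38/J + J*(-1/103) = -38/J - J/103)
√(b(202) - 19594) = √((-38/202 - 1/103*202) - 19594) = √((-38*1/202 - 202/103) - 19594) = √((-19/101 - 202/103) - 19594) = √(-22359/10403 - 19594) = √(-203858741/10403) = I*√2120742482623/10403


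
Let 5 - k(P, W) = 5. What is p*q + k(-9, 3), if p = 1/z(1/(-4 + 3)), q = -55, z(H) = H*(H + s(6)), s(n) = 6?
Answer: 11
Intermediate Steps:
k(P, W) = 0 (k(P, W) = 5 - 1*5 = 5 - 5 = 0)
z(H) = H*(6 + H) (z(H) = H*(H + 6) = H*(6 + H))
p = -1/5 (p = 1/((6 + 1/(-4 + 3))/(-4 + 3)) = 1/((6 + 1/(-1))/(-1)) = 1/(-(6 - 1)) = 1/(-1*5) = 1/(-5) = -1/5 ≈ -0.20000)
p*q + k(-9, 3) = -1/5*(-55) + 0 = 11 + 0 = 11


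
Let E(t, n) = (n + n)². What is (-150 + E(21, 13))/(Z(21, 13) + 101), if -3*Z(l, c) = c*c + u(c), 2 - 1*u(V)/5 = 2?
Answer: 789/67 ≈ 11.776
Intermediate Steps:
E(t, n) = 4*n² (E(t, n) = (2*n)² = 4*n²)
u(V) = 0 (u(V) = 10 - 5*2 = 10 - 10 = 0)
Z(l, c) = -c²/3 (Z(l, c) = -(c*c + 0)/3 = -(c² + 0)/3 = -c²/3)
(-150 + E(21, 13))/(Z(21, 13) + 101) = (-150 + 4*13²)/(-⅓*13² + 101) = (-150 + 4*169)/(-⅓*169 + 101) = (-150 + 676)/(-169/3 + 101) = 526/(134/3) = 526*(3/134) = 789/67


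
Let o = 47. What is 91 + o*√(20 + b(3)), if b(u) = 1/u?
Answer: 91 + 47*√183/3 ≈ 302.93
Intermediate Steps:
91 + o*√(20 + b(3)) = 91 + 47*√(20 + 1/3) = 91 + 47*√(20 + ⅓) = 91 + 47*√(61/3) = 91 + 47*(√183/3) = 91 + 47*√183/3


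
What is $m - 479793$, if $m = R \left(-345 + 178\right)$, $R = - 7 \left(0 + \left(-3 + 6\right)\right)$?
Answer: $-476286$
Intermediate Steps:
$R = -21$ ($R = - 7 \left(0 + 3\right) = \left(-7\right) 3 = -21$)
$m = 3507$ ($m = - 21 \left(-345 + 178\right) = \left(-21\right) \left(-167\right) = 3507$)
$m - 479793 = 3507 - 479793 = -476286$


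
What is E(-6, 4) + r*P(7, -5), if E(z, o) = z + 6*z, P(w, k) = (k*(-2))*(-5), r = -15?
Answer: 708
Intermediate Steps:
P(w, k) = 10*k (P(w, k) = -2*k*(-5) = 10*k)
E(z, o) = 7*z
E(-6, 4) + r*P(7, -5) = 7*(-6) - 150*(-5) = -42 - 15*(-50) = -42 + 750 = 708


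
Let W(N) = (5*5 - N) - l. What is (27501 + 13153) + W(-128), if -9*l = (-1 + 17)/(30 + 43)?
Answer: 26810215/657 ≈ 40807.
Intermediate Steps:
l = -16/657 (l = -(-1 + 17)/(9*(30 + 43)) = -16/(9*73) = -1/9*16/73 = -16/657 ≈ -0.024353)
W(N) = 16441/657 - N (W(N) = (5*5 - N) - 1*(-16/657) = (25 - N) + 16/657 = 16441/657 - N)
(27501 + 13153) + W(-128) = (27501 + 13153) + (16441/657 - 1*(-128)) = 40654 + (16441/657 + 128) = 40654 + 100537/657 = 26810215/657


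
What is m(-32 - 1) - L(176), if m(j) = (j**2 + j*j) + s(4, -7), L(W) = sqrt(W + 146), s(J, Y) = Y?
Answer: 2171 - sqrt(322) ≈ 2153.1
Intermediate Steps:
L(W) = sqrt(146 + W)
m(j) = -7 + 2*j**2 (m(j) = (j**2 + j*j) - 7 = (j**2 + j**2) - 7 = 2*j**2 - 7 = -7 + 2*j**2)
m(-32 - 1) - L(176) = (-7 + 2*(-32 - 1)**2) - sqrt(146 + 176) = (-7 + 2*(-33)**2) - sqrt(322) = (-7 + 2*1089) - sqrt(322) = (-7 + 2178) - sqrt(322) = 2171 - sqrt(322)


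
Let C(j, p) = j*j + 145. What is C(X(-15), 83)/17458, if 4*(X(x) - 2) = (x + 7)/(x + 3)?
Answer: 5389/628488 ≈ 0.0085745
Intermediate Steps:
X(x) = 2 + (7 + x)/(4*(3 + x)) (X(x) = 2 + ((x + 7)/(x + 3))/4 = 2 + ((7 + x)/(3 + x))/4 = 2 + (7 + x)/(4*(3 + x)))
C(j, p) = 145 + j² (C(j, p) = j² + 145 = 145 + j²)
C(X(-15), 83)/17458 = (145 + ((31 + 9*(-15))/(4*(3 - 15)))²)/17458 = (145 + ((¼)*(31 - 135)/(-12))²)*(1/17458) = (145 + ((¼)*(-1/12)*(-104))²)*(1/17458) = (145 + (13/6)²)*(1/17458) = (145 + 169/36)*(1/17458) = (5389/36)*(1/17458) = 5389/628488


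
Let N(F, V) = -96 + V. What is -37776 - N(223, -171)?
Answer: -37509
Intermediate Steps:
-37776 - N(223, -171) = -37776 - (-96 - 171) = -37776 - 1*(-267) = -37776 + 267 = -37509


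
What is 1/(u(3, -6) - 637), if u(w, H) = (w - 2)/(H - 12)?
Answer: -18/11467 ≈ -0.0015697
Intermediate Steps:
u(w, H) = (-2 + w)/(-12 + H)
1/(u(3, -6) - 637) = 1/((-2 + 3)/(-12 - 6) - 637) = 1/(1/(-18) - 637) = 1/(-1/18*1 - 637) = 1/(-1/18 - 637) = 1/(-11467/18) = -18/11467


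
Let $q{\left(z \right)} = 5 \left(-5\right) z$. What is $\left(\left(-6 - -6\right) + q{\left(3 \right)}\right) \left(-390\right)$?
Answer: $29250$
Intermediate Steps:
$q{\left(z \right)} = - 25 z$
$\left(\left(-6 - -6\right) + q{\left(3 \right)}\right) \left(-390\right) = \left(\left(-6 - -6\right) - 75\right) \left(-390\right) = \left(\left(-6 + 6\right) - 75\right) \left(-390\right) = \left(0 - 75\right) \left(-390\right) = \left(-75\right) \left(-390\right) = 29250$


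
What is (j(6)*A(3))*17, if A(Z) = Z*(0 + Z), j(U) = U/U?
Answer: 153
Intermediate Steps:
j(U) = 1
A(Z) = Z² (A(Z) = Z*Z = Z²)
(j(6)*A(3))*17 = (1*3²)*17 = (1*9)*17 = 9*17 = 153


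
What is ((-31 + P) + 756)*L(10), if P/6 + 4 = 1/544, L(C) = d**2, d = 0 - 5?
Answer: 4766875/272 ≈ 17525.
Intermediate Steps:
d = -5
L(C) = 25 (L(C) = (-5)**2 = 25)
P = -6525/272 (P = -24 + 6/544 = -24 + 6*(1/544) = -24 + 3/272 = -6525/272 ≈ -23.989)
((-31 + P) + 756)*L(10) = ((-31 - 6525/272) + 756)*25 = (-14957/272 + 756)*25 = (190675/272)*25 = 4766875/272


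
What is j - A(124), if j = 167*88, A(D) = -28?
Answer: 14724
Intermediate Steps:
j = 14696
j - A(124) = 14696 - 1*(-28) = 14696 + 28 = 14724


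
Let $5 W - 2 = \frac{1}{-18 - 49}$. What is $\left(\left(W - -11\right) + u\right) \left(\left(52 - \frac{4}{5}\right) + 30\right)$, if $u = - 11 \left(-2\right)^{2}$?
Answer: $- \frac{4434332}{1675} \approx -2647.4$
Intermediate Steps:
$u = -44$ ($u = \left(-11\right) 4 = -44$)
$W = \frac{133}{335}$ ($W = \frac{2}{5} + \frac{1}{5 \left(-18 - 49\right)} = \frac{2}{5} + \frac{1}{5 \left(-67\right)} = \frac{2}{5} + \frac{1}{5} \left(- \frac{1}{67}\right) = \frac{2}{5} - \frac{1}{335} = \frac{133}{335} \approx 0.39702$)
$\left(\left(W - -11\right) + u\right) \left(\left(52 - \frac{4}{5}\right) + 30\right) = \left(\left(\frac{133}{335} - -11\right) - 44\right) \left(\left(52 - \frac{4}{5}\right) + 30\right) = \left(\left(\frac{133}{335} + 11\right) - 44\right) \left(\left(52 - \frac{4}{5}\right) + 30\right) = \left(\frac{3818}{335} - 44\right) \left(\left(52 - \frac{4}{5}\right) + 30\right) = - \frac{10922 \left(\frac{256}{5} + 30\right)}{335} = \left(- \frac{10922}{335}\right) \frac{406}{5} = - \frac{4434332}{1675}$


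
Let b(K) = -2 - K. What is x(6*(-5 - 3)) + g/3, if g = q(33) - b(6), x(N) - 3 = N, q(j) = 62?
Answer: -65/3 ≈ -21.667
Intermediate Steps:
x(N) = 3 + N
g = 70 (g = 62 - (-2 - 1*6) = 62 - (-2 - 6) = 62 - 1*(-8) = 62 + 8 = 70)
x(6*(-5 - 3)) + g/3 = (3 + 6*(-5 - 3)) + 70/3 = (3 + 6*(-8)) + (⅓)*70 = (3 - 48) + 70/3 = -45 + 70/3 = -65/3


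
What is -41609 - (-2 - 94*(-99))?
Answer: -50913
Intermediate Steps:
-41609 - (-2 - 94*(-99)) = -41609 - (-2 + 9306) = -41609 - 1*9304 = -41609 - 9304 = -50913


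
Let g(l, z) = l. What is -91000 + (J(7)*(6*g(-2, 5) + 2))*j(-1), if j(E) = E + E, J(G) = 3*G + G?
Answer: -90440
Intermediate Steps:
J(G) = 4*G
j(E) = 2*E
-91000 + (J(7)*(6*g(-2, 5) + 2))*j(-1) = -91000 + ((4*7)*(6*(-2) + 2))*(2*(-1)) = -91000 + (28*(-12 + 2))*(-2) = -91000 + (28*(-10))*(-2) = -91000 - 280*(-2) = -91000 + 560 = -90440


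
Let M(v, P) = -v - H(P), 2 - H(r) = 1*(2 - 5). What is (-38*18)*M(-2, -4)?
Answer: 2052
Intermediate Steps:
H(r) = 5 (H(r) = 2 - (2 - 5) = 2 - (-3) = 2 - 1*(-3) = 2 + 3 = 5)
M(v, P) = -5 - v (M(v, P) = -v - 1*5 = -v - 5 = -5 - v)
(-38*18)*M(-2, -4) = (-38*18)*(-5 - 1*(-2)) = -684*(-5 + 2) = -684*(-3) = 2052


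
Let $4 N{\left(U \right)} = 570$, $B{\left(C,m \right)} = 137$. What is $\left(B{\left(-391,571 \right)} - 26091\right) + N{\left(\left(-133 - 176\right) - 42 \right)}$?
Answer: $- \frac{51623}{2} \approx -25812.0$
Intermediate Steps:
$N{\left(U \right)} = \frac{285}{2}$ ($N{\left(U \right)} = \frac{1}{4} \cdot 570 = \frac{285}{2}$)
$\left(B{\left(-391,571 \right)} - 26091\right) + N{\left(\left(-133 - 176\right) - 42 \right)} = \left(137 - 26091\right) + \frac{285}{2} = -25954 + \frac{285}{2} = - \frac{51623}{2}$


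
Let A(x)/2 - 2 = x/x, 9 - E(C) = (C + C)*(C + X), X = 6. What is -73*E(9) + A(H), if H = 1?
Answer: 19059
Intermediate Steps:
E(C) = 9 - 2*C*(6 + C) (E(C) = 9 - (C + C)*(C + 6) = 9 - 2*C*(6 + C))
A(x) = 6 (A(x) = 4 + 2*(x/x) = 4 + 2*1 = 4 + 2 = 6)
-73*E(9) + A(H) = -73*(9 - 12*9 - 2*9²) + 6 = -73*(9 - 108 - 2*81) + 6 = -73*(9 - 108 - 162) + 6 = -73*(-261) + 6 = 19053 + 6 = 19059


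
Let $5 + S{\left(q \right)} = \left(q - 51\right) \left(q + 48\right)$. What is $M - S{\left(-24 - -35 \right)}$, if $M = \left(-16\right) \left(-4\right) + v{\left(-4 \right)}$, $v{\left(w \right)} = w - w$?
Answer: $2429$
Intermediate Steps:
$v{\left(w \right)} = 0$
$S{\left(q \right)} = -5 + \left(-51 + q\right) \left(48 + q\right)$ ($S{\left(q \right)} = -5 + \left(q - 51\right) \left(q + 48\right) = -5 + \left(-51 + q\right) \left(48 + q\right)$)
$M = 64$ ($M = \left(-16\right) \left(-4\right) + 0 = 64 + 0 = 64$)
$M - S{\left(-24 - -35 \right)} = 64 - \left(-2453 + \left(-24 - -35\right)^{2} - 3 \left(-24 - -35\right)\right) = 64 - \left(-2453 + \left(-24 + 35\right)^{2} - 3 \left(-24 + 35\right)\right) = 64 - \left(-2453 + 11^{2} - 33\right) = 64 - \left(-2453 + 121 - 33\right) = 64 - -2365 = 64 + 2365 = 2429$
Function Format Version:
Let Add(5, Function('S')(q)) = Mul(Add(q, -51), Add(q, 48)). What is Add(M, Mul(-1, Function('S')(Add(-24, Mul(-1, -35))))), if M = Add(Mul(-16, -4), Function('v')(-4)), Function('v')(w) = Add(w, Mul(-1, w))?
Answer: 2429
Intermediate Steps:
Function('v')(w) = 0
Function('S')(q) = Add(-5, Mul(Add(-51, q), Add(48, q))) (Function('S')(q) = Add(-5, Mul(Add(q, -51), Add(q, 48))) = Add(-5, Mul(Add(-51, q), Add(48, q))))
M = 64 (M = Add(Mul(-16, -4), 0) = Add(64, 0) = 64)
Add(M, Mul(-1, Function('S')(Add(-24, Mul(-1, -35))))) = Add(64, Mul(-1, Add(-2453, Pow(Add(-24, Mul(-1, -35)), 2), Mul(-3, Add(-24, Mul(-1, -35)))))) = Add(64, Mul(-1, Add(-2453, Pow(Add(-24, 35), 2), Mul(-3, Add(-24, 35))))) = Add(64, Mul(-1, Add(-2453, Pow(11, 2), Mul(-3, 11)))) = Add(64, Mul(-1, Add(-2453, 121, -33))) = Add(64, Mul(-1, -2365)) = Add(64, 2365) = 2429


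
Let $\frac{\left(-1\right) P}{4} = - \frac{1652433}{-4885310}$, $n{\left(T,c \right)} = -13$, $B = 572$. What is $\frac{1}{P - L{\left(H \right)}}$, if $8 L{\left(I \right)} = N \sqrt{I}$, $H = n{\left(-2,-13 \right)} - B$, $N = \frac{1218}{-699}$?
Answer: $- \frac{2337365108875399840}{51108252837711639723} - \frac{1128849938301733900 i \sqrt{65}}{51108252837711639723} \approx -0.045734 - 0.17807 i$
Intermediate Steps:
$N = - \frac{406}{233}$ ($N = 1218 \left(- \frac{1}{699}\right) = - \frac{406}{233} \approx -1.7425$)
$H = -585$ ($H = -13 - 572 = -585$)
$P = - \frac{3304866}{2442655}$ ($P = - 4 \left(- \frac{1652433}{-4885310}\right) = - 4 \left(\left(-1652433\right) \left(- \frac{1}{4885310}\right)\right) = \left(-4\right) \frac{1652433}{4885310} = - \frac{3304866}{2442655} \approx -1.353$)
$L{\left(I \right)} = - \frac{203 \sqrt{I}}{932}$ ($L{\left(I \right)} = \frac{\left(- \frac{406}{233}\right) \sqrt{I}}{8} = - \frac{203 \sqrt{I}}{932}$)
$\frac{1}{P - L{\left(H \right)}} = \frac{1}{- \frac{3304866}{2442655} - - \frac{203 \sqrt{-585}}{932}} = \frac{1}{- \frac{3304866}{2442655} - - \frac{203 \cdot 3 i \sqrt{65}}{932}} = \frac{1}{- \frac{3304866}{2442655} - - \frac{609 i \sqrt{65}}{932}} = \frac{1}{- \frac{3304866}{2442655} + \frac{609 i \sqrt{65}}{932}}$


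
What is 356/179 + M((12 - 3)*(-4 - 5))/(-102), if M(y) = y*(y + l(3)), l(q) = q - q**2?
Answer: -408367/6086 ≈ -67.099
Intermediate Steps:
M(y) = y*(-6 + y) (M(y) = y*(y + 3*(1 - 1*3)) = y*(y + 3*(1 - 3)) = y*(y + 3*(-2)) = y*(y - 6) = y*(-6 + y))
356/179 + M((12 - 3)*(-4 - 5))/(-102) = 356/179 + (((12 - 3)*(-4 - 5))*(-6 + (12 - 3)*(-4 - 5)))/(-102) = 356*(1/179) + ((9*(-9))*(-6 + 9*(-9)))*(-1/102) = 356/179 - 81*(-6 - 81)*(-1/102) = 356/179 - 81*(-87)*(-1/102) = 356/179 + 7047*(-1/102) = 356/179 - 2349/34 = -408367/6086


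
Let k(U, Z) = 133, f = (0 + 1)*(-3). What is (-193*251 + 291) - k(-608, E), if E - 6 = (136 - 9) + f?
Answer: -48285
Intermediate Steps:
f = -3 (f = 1*(-3) = -3)
E = 130 (E = 6 + ((136 - 9) - 3) = 6 + (127 - 3) = 6 + 124 = 130)
(-193*251 + 291) - k(-608, E) = (-193*251 + 291) - 1*133 = (-48443 + 291) - 133 = -48152 - 133 = -48285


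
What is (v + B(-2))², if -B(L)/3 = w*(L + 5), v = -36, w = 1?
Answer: 2025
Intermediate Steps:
B(L) = -15 - 3*L (B(L) = -3*(L + 5) = -3*(5 + L) = -15 - 3*L)
(v + B(-2))² = (-36 + (-15 - 3*(-2)))² = (-36 + (-15 + 6))² = (-36 - 9)² = (-45)² = 2025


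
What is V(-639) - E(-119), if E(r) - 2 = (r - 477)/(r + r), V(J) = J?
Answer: -76577/119 ≈ -643.50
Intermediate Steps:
E(r) = 2 + (-477 + r)/(2*r) (E(r) = 2 + (r - 477)/(r + r) = 2 + (-477 + r)/((2*r)) = 2 + (-477 + r)*(1/(2*r)) = 2 + (-477 + r)/(2*r))
V(-639) - E(-119) = -639 - (-477 + 5*(-119))/(2*(-119)) = -639 - (-1)*(-477 - 595)/(2*119) = -639 - (-1)*(-1072)/(2*119) = -639 - 1*536/119 = -639 - 536/119 = -76577/119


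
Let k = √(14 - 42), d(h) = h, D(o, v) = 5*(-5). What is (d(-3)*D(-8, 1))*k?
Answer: 150*I*√7 ≈ 396.86*I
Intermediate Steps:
D(o, v) = -25
k = 2*I*√7 (k = √(-28) = 2*I*√7 ≈ 5.2915*I)
(d(-3)*D(-8, 1))*k = (-3*(-25))*(2*I*√7) = 75*(2*I*√7) = 150*I*√7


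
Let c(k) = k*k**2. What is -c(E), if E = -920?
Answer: 778688000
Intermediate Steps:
c(k) = k**3
-c(E) = -1*(-920)**3 = -1*(-778688000) = 778688000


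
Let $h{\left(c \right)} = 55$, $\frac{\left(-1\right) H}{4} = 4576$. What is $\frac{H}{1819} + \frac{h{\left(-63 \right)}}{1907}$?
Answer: $- \frac{34805683}{3468833} \approx -10.034$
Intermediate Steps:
$H = -18304$ ($H = \left(-4\right) 4576 = -18304$)
$\frac{H}{1819} + \frac{h{\left(-63 \right)}}{1907} = - \frac{18304}{1819} + \frac{55}{1907} = - \frac{34805683}{3468833}$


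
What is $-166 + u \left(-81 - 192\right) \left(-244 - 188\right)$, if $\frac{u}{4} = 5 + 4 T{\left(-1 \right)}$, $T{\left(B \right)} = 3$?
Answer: $8019482$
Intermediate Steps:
$u = 68$ ($u = 4 \left(5 + 4 \cdot 3\right) = 4 \left(5 + 12\right) = 4 \cdot 17 = 68$)
$-166 + u \left(-81 - 192\right) \left(-244 - 188\right) = -166 + 68 \left(-81 - 192\right) \left(-244 - 188\right) = -166 + 68 \left(\left(-273\right) \left(-432\right)\right) = -166 + 68 \cdot 117936 = -166 + 8019648 = 8019482$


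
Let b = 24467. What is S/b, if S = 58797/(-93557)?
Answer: -58797/2289059119 ≈ -2.5686e-5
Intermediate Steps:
S = -58797/93557 (S = 58797*(-1/93557) = -58797/93557 ≈ -0.62846)
S/b = -58797/93557/24467 = -58797/93557*1/24467 = -58797/2289059119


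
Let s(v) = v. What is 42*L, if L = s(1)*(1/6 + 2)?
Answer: 91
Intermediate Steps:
L = 13/6 (L = 1*(1/6 + 2) = 1*(⅙ + 2) = 1*(13/6) = 13/6 ≈ 2.1667)
42*L = 42*(13/6) = 91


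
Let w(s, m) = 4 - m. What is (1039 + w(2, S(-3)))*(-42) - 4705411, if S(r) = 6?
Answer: -4748965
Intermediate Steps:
(1039 + w(2, S(-3)))*(-42) - 4705411 = (1039 + (4 - 1*6))*(-42) - 4705411 = (1039 + (4 - 6))*(-42) - 4705411 = (1039 - 2)*(-42) - 4705411 = 1037*(-42) - 4705411 = -43554 - 4705411 = -4748965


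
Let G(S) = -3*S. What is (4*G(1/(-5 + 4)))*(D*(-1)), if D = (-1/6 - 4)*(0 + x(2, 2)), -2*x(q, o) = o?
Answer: -50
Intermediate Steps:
x(q, o) = -o/2
D = 25/6 (D = (-1/6 - 4)*(0 - 1/2*2) = (-1*1/6 - 4)*(0 - 1) = (-1/6 - 4)*(-1) = -25/6*(-1) = 25/6 ≈ 4.1667)
(4*G(1/(-5 + 4)))*(D*(-1)) = (4*(-3/(-5 + 4)))*((25/6)*(-1)) = (4*(-3/(-1)))*(-25/6) = (4*(-3*(-1)))*(-25/6) = (4*3)*(-25/6) = 12*(-25/6) = -50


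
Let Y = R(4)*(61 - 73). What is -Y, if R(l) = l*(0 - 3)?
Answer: -144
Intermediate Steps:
R(l) = -3*l (R(l) = l*(-3) = -3*l)
Y = 144 (Y = (-3*4)*(61 - 73) = -12*(-12) = 144)
-Y = -1*144 = -144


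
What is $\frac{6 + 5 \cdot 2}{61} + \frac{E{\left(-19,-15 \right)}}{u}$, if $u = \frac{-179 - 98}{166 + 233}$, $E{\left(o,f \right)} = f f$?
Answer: $- \frac{5471843}{16897} \approx -323.83$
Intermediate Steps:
$E{\left(o,f \right)} = f^{2}$
$u = - \frac{277}{399} \approx -0.69424$
$\frac{6 + 5 \cdot 2}{61} + \frac{E{\left(-19,-15 \right)}}{u} = \frac{6 + 5 \cdot 2}{61} + \frac{\left(-15\right)^{2}}{- \frac{277}{399}} = \left(6 + 10\right) \frac{1}{61} + 225 \left(- \frac{399}{277}\right) = 16 \cdot \frac{1}{61} - \frac{89775}{277} = \frac{16}{61} - \frac{89775}{277} = - \frac{5471843}{16897}$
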